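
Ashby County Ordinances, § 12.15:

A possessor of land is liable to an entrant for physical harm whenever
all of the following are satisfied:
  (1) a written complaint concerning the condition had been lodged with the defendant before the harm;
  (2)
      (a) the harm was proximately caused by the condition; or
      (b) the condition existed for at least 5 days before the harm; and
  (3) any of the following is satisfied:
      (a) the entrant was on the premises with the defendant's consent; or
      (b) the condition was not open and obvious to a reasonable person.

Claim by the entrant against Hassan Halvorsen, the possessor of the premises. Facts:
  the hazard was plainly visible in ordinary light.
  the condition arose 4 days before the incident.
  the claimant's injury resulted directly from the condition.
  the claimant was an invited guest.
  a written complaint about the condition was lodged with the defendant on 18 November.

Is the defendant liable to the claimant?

(1) complaint lodged — met.
(a) proximate cause — holds.
(b) condition ≥5 days old — fails.
(2) = T OR F = true.
(a) consent to enter — met.
(b) not open/obvious — fails.
(3): T OR F → true.
Overall = T AND T AND T = true.

Yes — liable.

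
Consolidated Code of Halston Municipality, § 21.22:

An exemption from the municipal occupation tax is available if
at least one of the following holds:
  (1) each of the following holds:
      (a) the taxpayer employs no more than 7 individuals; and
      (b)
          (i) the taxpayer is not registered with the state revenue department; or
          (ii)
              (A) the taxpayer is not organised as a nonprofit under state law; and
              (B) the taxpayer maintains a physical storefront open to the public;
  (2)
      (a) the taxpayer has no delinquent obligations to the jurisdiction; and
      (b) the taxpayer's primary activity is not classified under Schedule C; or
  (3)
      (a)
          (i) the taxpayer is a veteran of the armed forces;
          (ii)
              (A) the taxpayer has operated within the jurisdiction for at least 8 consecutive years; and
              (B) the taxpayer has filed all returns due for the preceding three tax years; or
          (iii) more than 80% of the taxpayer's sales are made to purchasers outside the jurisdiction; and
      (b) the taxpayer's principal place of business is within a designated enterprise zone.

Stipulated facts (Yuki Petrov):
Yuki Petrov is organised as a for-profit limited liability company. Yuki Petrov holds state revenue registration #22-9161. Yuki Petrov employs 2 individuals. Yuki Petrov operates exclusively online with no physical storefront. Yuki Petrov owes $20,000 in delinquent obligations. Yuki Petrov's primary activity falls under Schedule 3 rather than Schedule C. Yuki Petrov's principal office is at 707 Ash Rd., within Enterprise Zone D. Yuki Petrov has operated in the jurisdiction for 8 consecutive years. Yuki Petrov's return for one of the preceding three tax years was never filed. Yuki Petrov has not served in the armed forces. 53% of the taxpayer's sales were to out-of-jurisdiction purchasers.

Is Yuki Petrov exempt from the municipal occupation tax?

(a) ≤ 7 employees — satisfied.
(i) not (state-registered) — not met.
(A) not (nonprofit) — holds.
(B) has storefront — not satisfied.
(ii) = T AND F = false.
(b): F OR F → false.
(1): T AND F → false.
(a) no delinquency — not met.
(b) not (Schedule C activity) — satisfied.
(2) = F AND T = false.
(i) veteran — not met.
(A) ≥ 8 yrs in jurisdiction — met.
(B) returns current — not satisfied.
(ii): T AND F → false.
(iii) >80% out-of-jur. sales — not satisfied.
(a) = F OR F OR F = false.
(b) in enterprise zone — satisfied.
So (3) is not satisfied (F AND T).
So Overall is not satisfied (F OR F OR F).

No — not exempt.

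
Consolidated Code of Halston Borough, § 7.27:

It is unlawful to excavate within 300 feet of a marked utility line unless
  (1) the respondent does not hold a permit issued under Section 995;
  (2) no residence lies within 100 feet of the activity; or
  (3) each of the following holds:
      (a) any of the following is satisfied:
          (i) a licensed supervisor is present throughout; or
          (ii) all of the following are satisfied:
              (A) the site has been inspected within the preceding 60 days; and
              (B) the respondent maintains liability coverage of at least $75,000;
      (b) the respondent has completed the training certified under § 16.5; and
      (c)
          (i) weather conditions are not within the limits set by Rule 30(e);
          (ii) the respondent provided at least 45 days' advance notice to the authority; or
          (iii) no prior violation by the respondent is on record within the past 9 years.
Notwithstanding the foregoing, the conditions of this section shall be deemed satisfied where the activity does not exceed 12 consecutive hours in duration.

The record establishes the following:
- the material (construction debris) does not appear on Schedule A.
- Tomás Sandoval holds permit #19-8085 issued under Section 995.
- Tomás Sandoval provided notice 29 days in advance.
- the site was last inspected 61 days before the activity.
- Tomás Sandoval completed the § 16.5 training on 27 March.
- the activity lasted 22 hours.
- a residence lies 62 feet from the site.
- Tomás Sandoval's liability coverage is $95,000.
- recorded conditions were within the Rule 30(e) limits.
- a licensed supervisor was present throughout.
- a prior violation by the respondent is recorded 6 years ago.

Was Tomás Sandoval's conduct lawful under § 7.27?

(1) not (holds permit) — fails.
(2) no residence in 100 ft — fails.
(i) supervisor present — satisfied.
(A) site inspected — not met.
(B) coverage ≥ $75,000 — met.
So (ii) is not satisfied (F AND T).
So (a) is satisfied (T OR F).
(b) training certified — met.
(i) not (weather ok) — not met.
(ii) ≥45 days' notice — fails.
(iii) no prior violation — fails.
(c): F OR F OR F → false.
So (3) is not satisfied (T AND T AND F).
Overall = F OR F OR F = false.
Exception (≤ 12 hrs duration) — not satisfied.
Result: main false OR exception false → false.

No — unlawful.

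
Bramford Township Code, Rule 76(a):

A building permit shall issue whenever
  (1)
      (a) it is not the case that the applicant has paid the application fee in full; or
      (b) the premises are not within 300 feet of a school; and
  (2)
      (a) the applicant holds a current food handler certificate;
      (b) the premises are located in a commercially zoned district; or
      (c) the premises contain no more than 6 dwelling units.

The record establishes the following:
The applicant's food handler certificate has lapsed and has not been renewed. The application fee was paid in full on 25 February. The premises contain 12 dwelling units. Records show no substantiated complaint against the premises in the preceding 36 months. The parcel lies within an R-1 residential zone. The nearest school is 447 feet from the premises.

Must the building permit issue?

(a) not (fee paid) — not satisfied.
(b) ≥300 ft from school — holds.
(1): F OR T → true.
(a) food handler cert. — fails.
(b) commercially zoned — fails.
(c) ≤ 6 units — not satisfied.
(2) = F OR F OR F = false.
Overall = T AND F = false.

No — denied.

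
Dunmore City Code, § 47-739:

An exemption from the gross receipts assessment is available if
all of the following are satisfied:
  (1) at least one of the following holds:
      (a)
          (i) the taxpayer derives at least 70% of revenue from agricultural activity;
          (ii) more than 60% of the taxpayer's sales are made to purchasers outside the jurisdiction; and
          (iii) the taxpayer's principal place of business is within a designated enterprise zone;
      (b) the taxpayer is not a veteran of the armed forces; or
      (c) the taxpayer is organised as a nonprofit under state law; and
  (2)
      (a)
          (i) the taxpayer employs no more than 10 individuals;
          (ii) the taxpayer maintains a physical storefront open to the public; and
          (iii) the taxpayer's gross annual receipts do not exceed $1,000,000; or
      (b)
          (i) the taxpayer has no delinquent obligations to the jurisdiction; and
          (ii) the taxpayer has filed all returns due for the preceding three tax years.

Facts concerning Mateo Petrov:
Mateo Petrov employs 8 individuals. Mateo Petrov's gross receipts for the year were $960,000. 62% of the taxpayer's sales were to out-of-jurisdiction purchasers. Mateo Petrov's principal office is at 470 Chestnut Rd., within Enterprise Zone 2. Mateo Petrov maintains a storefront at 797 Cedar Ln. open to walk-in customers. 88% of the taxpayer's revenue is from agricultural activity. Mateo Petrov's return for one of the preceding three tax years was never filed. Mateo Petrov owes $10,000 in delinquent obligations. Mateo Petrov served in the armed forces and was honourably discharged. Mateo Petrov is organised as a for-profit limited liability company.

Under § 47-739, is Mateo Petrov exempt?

(i) ≥70% agricultural — met.
(ii) >60% out-of-jur. sales — holds.
(iii) in enterprise zone — holds.
(a): T AND T AND T → true.
(b) not (veteran) — not satisfied.
(c) nonprofit — not met.
(1) = T OR F OR F = true.
(i) ≤ 10 employees — satisfied.
(ii) has storefront — satisfied.
(iii) receipts ≤ $1,000,000 — met.
(a): T AND T AND T → true.
(i) no delinquency — not satisfied.
(ii) returns current — fails.
(b): F AND F → false.
(2) = T OR F = true.
Overall = T AND T = true.

Yes — exempt.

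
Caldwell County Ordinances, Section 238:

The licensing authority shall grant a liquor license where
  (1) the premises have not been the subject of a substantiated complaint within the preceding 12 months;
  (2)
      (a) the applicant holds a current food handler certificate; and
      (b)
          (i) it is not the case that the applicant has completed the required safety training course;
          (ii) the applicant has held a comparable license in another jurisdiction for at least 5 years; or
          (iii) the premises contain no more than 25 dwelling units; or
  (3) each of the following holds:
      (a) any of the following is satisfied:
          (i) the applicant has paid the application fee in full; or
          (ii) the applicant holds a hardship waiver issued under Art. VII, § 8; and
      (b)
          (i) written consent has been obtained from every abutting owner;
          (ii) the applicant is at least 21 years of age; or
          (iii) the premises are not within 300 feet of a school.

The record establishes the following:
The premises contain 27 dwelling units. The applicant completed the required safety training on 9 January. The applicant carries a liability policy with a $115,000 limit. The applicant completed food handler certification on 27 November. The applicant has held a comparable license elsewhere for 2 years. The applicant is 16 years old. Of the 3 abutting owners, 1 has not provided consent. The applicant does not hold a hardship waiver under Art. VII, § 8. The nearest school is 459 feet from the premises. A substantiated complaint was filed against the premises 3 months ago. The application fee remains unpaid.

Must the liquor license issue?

(1) no complaint in 12 mo. — not met.
(a) food handler cert. — satisfied.
(i) not (safety training) — fails.
(ii) prior license ≥ 5 yr — fails.
(iii) ≤ 25 units — not satisfied.
(b) = F OR F OR F = false.
(2): T AND F → false.
(i) fee paid — not met.
(ii) hardship waiver — fails.
(a) = F OR F = false.
(i) all abutters consent — not satisfied.
(ii) age ≥ 21 — not met.
(iii) ≥300 ft from school — met.
(b) = F OR F OR T = true.
So (3) is not satisfied (F AND T).
Overall: F OR F OR F → false.

No — denied.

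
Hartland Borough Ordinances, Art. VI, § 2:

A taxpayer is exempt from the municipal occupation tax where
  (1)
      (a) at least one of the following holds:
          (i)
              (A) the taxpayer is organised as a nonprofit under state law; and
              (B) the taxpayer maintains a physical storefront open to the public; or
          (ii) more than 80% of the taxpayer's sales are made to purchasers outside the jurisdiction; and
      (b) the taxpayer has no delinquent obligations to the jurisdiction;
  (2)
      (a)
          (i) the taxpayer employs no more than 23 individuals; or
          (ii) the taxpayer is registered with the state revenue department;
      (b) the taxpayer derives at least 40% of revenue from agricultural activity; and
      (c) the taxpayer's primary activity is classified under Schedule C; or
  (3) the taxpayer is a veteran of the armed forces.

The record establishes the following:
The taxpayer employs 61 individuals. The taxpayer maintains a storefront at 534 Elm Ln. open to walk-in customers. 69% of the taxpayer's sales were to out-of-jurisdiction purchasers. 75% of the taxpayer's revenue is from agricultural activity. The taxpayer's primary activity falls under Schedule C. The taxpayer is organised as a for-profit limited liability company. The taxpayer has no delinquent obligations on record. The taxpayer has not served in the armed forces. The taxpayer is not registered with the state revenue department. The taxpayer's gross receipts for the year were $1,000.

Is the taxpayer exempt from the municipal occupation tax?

(A) nonprofit — fails.
(B) has storefront — holds.
(i): F AND T → false.
(ii) >80% out-of-jur. sales — not satisfied.
(a) = F OR F = false.
(b) no delinquency — holds.
(1): F AND T → false.
(i) ≤ 23 employees — fails.
(ii) state-registered — not met.
(a): F OR F → false.
(b) ≥40% agricultural — satisfied.
(c) Schedule C activity — satisfied.
(2): F AND T AND T → false.
(3) veteran — not met.
So Overall is not satisfied (F OR F OR F).

No — not exempt.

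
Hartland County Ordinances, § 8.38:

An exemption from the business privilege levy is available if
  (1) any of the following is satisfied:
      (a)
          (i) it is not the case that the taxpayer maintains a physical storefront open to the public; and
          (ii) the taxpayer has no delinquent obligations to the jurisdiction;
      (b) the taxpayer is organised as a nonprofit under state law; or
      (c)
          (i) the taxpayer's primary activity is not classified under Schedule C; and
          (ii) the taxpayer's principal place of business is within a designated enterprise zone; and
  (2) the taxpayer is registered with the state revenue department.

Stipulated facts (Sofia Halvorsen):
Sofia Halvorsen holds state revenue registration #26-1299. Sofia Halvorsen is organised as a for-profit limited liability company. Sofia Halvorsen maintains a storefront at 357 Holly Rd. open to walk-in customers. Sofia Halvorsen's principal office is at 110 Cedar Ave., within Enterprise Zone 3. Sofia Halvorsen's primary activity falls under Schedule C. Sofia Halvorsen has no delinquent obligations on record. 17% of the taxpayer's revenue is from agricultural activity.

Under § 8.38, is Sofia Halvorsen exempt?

No — not exempt.

(i) not (has storefront) — fails.
(ii) no delinquency — holds.
(a) = F AND T = false.
(b) nonprofit — not met.
(i) not (Schedule C activity) — not met.
(ii) in enterprise zone — holds.
(c) = F AND T = false.
(1): F OR F OR F → false.
(2) state-registered — holds.
So Overall is not satisfied (F AND T).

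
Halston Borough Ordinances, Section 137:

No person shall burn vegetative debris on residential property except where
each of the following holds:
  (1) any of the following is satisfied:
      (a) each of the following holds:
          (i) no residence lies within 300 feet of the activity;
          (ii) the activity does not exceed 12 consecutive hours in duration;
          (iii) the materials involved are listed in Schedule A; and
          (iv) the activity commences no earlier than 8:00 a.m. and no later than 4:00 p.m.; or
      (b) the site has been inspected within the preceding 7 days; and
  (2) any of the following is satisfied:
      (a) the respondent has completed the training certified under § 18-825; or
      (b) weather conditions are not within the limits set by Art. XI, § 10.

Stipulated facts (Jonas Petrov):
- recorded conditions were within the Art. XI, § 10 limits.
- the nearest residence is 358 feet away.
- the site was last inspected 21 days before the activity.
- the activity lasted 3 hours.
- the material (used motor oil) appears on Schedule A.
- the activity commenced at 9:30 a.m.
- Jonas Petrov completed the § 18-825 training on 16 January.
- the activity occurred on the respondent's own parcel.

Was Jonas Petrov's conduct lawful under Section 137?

(i) no residence in 300 ft — satisfied.
(ii) ≤ 12 hrs duration — met.
(iii) Schedule A material — holds.
(iv) start within hours — holds.
(a) = T AND T AND T AND T = true.
(b) site inspected — not satisfied.
So (1) is satisfied (T OR F).
(a) training certified — satisfied.
(b) not (weather ok) — not met.
So (2) is satisfied (T OR F).
So Overall is satisfied (T AND T).

Yes — lawful.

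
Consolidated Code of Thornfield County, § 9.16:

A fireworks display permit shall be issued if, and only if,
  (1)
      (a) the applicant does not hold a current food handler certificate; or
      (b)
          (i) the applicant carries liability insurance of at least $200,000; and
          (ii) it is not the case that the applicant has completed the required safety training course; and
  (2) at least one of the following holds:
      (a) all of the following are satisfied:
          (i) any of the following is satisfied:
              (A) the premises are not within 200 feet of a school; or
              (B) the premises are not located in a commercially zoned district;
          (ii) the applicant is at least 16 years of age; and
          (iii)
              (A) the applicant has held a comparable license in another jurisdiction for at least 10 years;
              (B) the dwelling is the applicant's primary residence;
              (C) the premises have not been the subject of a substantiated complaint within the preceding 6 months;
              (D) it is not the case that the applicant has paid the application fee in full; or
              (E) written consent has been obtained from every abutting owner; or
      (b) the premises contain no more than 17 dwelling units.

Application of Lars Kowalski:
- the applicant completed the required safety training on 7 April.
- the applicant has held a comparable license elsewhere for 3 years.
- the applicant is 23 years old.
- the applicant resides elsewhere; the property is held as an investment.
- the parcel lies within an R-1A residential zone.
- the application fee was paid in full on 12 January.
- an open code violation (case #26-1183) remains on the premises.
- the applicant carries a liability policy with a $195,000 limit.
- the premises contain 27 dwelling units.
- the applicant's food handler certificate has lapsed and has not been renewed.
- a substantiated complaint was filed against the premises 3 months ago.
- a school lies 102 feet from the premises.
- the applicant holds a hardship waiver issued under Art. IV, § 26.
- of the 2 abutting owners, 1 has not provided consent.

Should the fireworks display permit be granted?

(a) not (food handler cert.) — satisfied.
(i) insurance ≥ $200,000 — fails.
(ii) not (safety training) — not met.
(b): F AND F → false.
(1) = T OR F = true.
(A) ≥200 ft from school — not satisfied.
(B) not (commercially zoned) — met.
(i) = F OR T = true.
(ii) age ≥ 16 — satisfied.
(A) prior license ≥ 10 yr — fails.
(B) primary residence — not met.
(C) no complaint in 6 mo. — not satisfied.
(D) not (fee paid) — not satisfied.
(E) all abutters consent — not satisfied.
(iii) = F OR F OR F OR F OR F = false.
(a): T AND T AND F → false.
(b) ≤ 17 units — not satisfied.
(2) = F OR F = false.
So Overall is not satisfied (T AND F).

No — denied.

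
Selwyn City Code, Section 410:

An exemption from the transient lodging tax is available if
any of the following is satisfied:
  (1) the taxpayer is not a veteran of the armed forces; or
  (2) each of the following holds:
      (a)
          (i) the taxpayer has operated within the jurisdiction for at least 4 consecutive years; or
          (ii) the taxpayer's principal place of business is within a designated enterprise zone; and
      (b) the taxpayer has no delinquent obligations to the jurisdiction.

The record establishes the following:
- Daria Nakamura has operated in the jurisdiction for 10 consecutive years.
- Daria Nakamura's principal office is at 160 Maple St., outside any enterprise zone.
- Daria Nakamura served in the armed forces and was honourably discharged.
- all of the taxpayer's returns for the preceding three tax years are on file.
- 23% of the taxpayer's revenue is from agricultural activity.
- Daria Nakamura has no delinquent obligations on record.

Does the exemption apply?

(1) not (veteran) — fails.
(i) ≥ 4 yrs in jurisdiction — met.
(ii) in enterprise zone — fails.
(a) = T OR F = true.
(b) no delinquency — satisfied.
(2) = T AND T = true.
Overall: F OR T → true.

Yes — exempt.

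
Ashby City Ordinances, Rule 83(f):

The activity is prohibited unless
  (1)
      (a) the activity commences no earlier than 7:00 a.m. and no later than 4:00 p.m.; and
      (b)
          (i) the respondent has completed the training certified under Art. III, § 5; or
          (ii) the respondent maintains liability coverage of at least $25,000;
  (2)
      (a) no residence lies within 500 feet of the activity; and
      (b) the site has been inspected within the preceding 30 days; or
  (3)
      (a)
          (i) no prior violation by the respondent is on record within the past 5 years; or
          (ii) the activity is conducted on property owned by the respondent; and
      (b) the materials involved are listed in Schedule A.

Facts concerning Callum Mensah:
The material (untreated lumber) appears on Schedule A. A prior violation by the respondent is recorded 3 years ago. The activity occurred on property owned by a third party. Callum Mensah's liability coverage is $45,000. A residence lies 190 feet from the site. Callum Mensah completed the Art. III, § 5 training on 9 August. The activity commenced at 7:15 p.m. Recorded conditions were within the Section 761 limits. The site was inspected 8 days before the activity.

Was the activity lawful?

No — unlawful.

(a) start within hours — fails.
(i) training certified — satisfied.
(ii) coverage ≥ $25,000 — holds.
(b) = T OR T = true.
(1) = F AND T = false.
(a) no residence in 500 ft — fails.
(b) site inspected — met.
So (2) is not satisfied (F AND T).
(i) no prior violation — not met.
(ii) own property — not satisfied.
(a): F OR F → false.
(b) Schedule A material — holds.
So (3) is not satisfied (F AND T).
Overall = F OR F OR F = false.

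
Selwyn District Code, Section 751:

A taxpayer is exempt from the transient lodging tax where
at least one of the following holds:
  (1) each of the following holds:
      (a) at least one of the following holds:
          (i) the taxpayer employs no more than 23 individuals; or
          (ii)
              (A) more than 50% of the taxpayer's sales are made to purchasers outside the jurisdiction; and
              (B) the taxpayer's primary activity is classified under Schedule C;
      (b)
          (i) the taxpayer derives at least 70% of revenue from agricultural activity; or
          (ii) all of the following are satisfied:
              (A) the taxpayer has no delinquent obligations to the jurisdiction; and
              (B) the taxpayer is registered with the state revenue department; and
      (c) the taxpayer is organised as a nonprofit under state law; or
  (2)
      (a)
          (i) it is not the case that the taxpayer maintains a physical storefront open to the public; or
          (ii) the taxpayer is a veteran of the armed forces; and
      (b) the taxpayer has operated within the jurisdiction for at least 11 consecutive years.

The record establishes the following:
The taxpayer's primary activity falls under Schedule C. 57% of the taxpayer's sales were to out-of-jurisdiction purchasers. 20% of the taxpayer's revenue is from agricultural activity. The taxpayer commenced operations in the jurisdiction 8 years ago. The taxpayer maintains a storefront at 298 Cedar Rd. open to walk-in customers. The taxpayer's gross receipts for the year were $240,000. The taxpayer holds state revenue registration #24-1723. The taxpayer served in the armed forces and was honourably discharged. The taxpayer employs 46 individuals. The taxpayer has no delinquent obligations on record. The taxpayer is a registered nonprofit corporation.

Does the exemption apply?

(i) ≤ 23 employees — fails.
(A) >50% out-of-jur. sales — met.
(B) Schedule C activity — holds.
So (ii) is satisfied (T AND T).
(a) = F OR T = true.
(i) ≥70% agricultural — not met.
(A) no delinquency — met.
(B) state-registered — holds.
(ii): T AND T → true.
(b): F OR T → true.
(c) nonprofit — satisfied.
(1): T AND T AND T → true.
(i) not (has storefront) — not satisfied.
(ii) veteran — holds.
(a): F OR T → true.
(b) ≥ 11 yrs in jurisdiction — fails.
(2) = T AND F = false.
So Overall is satisfied (T OR F).

Yes — exempt.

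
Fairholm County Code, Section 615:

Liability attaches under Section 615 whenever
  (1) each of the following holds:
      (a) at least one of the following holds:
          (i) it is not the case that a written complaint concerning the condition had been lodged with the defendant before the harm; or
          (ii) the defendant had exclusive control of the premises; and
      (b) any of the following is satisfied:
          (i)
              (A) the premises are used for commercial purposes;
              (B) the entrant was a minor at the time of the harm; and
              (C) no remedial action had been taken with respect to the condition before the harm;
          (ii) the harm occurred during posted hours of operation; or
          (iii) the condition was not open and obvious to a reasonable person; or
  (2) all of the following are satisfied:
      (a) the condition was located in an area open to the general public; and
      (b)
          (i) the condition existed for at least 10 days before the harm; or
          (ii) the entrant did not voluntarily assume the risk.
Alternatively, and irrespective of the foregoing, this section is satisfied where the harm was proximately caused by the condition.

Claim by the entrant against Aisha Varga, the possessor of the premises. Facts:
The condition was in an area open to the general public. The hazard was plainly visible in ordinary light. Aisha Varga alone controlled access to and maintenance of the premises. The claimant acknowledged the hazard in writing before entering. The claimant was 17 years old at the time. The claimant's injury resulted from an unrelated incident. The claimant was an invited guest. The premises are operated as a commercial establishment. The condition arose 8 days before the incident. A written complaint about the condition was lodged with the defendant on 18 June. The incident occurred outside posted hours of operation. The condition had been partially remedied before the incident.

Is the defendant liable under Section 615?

(i) not (complaint lodged) — fails.
(ii) exclusive control — satisfied.
So (a) is satisfied (F OR T).
(A) commercial use — satisfied.
(B) entrant a minor — holds.
(C) no remedial action — not satisfied.
(i) = T AND T AND F = false.
(ii) during posted hours — not met.
(iii) not open/obvious — not satisfied.
So (b) is not satisfied (F OR F OR F).
(1): T AND F → false.
(a) public area — holds.
(i) condition ≥10 days old — fails.
(ii) no assumed risk — fails.
(b): F OR F → false.
(2): T AND F → false.
Overall: F OR F → false.
Exception (proximate cause) — not satisfied.
Result: main false OR exception false → false.

No — not liable.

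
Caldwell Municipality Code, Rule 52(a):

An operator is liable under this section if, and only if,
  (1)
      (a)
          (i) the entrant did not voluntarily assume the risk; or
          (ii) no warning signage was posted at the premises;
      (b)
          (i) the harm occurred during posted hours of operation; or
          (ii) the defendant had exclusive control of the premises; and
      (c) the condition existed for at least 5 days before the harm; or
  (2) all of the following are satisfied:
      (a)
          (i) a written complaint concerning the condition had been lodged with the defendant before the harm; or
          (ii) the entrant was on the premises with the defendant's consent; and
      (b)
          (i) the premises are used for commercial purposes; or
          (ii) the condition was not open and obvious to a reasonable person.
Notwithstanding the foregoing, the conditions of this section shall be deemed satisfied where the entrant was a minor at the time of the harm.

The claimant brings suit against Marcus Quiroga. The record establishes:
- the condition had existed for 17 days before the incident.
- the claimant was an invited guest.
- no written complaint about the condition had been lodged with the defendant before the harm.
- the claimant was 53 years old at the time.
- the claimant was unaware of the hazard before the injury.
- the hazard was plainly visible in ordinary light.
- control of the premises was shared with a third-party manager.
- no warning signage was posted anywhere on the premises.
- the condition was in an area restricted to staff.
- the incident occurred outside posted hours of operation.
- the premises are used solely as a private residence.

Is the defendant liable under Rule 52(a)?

No — not liable.

(i) no assumed risk — met.
(ii) no signage posted — satisfied.
(a): T OR T → true.
(i) during posted hours — fails.
(ii) exclusive control — not met.
(b) = F OR F = false.
(c) condition ≥5 days old — holds.
(1) = T AND F AND T = false.
(i) complaint lodged — fails.
(ii) consent to enter — satisfied.
(a): F OR T → true.
(i) commercial use — not met.
(ii) not open/obvious — not satisfied.
(b) = F OR F = false.
(2): T AND F → false.
Overall = F OR F = false.
Exception (entrant a minor) — not satisfied.
Result: main false OR exception false → false.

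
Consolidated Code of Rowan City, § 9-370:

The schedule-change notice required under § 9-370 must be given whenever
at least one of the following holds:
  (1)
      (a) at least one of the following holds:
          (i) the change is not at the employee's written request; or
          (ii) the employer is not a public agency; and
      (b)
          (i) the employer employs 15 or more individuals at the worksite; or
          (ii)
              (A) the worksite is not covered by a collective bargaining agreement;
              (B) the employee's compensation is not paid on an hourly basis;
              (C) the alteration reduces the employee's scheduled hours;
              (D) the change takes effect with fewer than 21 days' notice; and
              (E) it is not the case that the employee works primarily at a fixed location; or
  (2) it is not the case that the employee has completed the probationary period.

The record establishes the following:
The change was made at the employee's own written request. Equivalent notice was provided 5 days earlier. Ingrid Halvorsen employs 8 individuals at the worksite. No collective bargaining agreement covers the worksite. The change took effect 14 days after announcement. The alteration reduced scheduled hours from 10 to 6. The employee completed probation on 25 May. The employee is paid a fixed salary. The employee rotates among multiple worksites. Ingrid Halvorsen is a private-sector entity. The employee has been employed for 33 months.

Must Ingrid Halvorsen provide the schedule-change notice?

(i) not employee-requested — fails.
(ii) not (public agency) — holds.
(a) = F OR T = true.
(i) ≥ 15 at site — fails.
(A) no CBA — holds.
(B) not (hourly-paid) — satisfied.
(C) hours reduced — satisfied.
(D) < 21 days' notice — holds.
(E) not (fixed location) — satisfied.
(ii) = T AND T AND T AND T AND T = true.
So (b) is satisfied (F OR T).
(1) = T AND T = true.
(2) not (past probation) — not satisfied.
Overall: T OR F → true.

Yes — required.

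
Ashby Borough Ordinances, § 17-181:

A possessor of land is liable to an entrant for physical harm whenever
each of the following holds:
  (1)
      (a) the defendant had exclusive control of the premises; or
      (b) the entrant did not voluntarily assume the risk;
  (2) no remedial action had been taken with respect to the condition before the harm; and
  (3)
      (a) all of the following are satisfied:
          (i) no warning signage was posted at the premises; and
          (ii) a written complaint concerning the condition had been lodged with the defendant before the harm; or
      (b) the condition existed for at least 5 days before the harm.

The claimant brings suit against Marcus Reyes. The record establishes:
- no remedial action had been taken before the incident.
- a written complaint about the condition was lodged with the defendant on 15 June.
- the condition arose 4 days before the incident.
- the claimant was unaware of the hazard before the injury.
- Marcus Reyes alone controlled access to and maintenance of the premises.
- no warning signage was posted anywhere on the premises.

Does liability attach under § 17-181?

(a) exclusive control — met.
(b) no assumed risk — met.
(1) = T OR T = true.
(2) no remedial action — met.
(i) no signage posted — satisfied.
(ii) complaint lodged — satisfied.
(a): T AND T → true.
(b) condition ≥5 days old — not met.
So (3) is satisfied (T OR F).
So Overall is satisfied (T AND T AND T).

Yes — liable.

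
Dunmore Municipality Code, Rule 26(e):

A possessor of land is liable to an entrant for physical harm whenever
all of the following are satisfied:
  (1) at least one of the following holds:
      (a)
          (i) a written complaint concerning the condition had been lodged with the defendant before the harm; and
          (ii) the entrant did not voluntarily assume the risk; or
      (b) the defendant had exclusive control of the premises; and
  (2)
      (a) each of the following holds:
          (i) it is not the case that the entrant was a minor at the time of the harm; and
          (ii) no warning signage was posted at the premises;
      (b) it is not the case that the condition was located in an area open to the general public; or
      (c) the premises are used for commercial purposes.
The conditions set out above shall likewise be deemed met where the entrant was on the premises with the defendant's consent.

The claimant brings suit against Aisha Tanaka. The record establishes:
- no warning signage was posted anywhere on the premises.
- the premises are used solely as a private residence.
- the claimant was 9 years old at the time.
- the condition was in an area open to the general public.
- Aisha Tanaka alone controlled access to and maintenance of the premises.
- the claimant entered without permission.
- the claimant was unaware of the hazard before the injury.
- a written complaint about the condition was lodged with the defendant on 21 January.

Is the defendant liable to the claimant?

(i) complaint lodged — met.
(ii) no assumed risk — holds.
So (a) is satisfied (T AND T).
(b) exclusive control — satisfied.
(1) = T OR T = true.
(i) not (entrant a minor) — fails.
(ii) no signage posted — holds.
So (a) is not satisfied (F AND T).
(b) not (public area) — not satisfied.
(c) commercial use — not satisfied.
(2): F OR F OR F → false.
Overall: T AND F → false.
Exception (consent to enter) — not satisfied.
Result: main false OR exception false → false.

No — not liable.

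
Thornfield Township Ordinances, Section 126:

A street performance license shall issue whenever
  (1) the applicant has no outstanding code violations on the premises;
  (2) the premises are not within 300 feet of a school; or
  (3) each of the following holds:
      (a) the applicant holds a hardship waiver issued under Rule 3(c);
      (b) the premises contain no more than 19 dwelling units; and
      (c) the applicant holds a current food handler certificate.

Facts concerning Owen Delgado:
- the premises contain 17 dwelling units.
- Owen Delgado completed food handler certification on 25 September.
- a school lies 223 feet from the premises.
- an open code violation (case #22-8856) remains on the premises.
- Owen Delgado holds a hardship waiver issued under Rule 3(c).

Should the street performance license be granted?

Yes — granted.

(1) no code violations — not met.
(2) ≥300 ft from school — not met.
(a) hardship waiver — met.
(b) ≤ 19 units — met.
(c) food handler cert. — met.
(3): T AND T AND T → true.
Overall: F OR F OR T → true.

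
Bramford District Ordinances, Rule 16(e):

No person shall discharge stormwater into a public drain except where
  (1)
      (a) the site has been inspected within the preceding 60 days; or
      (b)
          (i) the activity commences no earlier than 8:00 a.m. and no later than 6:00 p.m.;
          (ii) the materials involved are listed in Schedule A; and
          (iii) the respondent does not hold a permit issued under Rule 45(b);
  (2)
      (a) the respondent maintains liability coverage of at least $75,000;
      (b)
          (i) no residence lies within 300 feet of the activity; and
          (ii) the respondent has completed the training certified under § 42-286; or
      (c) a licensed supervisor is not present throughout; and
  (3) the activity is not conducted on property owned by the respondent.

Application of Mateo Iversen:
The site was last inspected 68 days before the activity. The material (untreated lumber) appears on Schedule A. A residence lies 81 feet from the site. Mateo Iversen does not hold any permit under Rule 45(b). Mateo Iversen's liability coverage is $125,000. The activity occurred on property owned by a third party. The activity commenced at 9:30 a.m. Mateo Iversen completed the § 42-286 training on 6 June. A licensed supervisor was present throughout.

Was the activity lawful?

Yes — lawful.

(a) site inspected — not met.
(i) start within hours — met.
(ii) Schedule A material — satisfied.
(iii) not (holds permit) — holds.
(b) = T AND T AND T = true.
So (1) is satisfied (F OR T).
(a) coverage ≥ $75,000 — satisfied.
(i) no residence in 300 ft — not met.
(ii) training certified — satisfied.
So (b) is not satisfied (F AND T).
(c) not (supervisor present) — not met.
(2) = T OR F OR F = true.
(3) not (own property) — satisfied.
Overall = T AND T AND T = true.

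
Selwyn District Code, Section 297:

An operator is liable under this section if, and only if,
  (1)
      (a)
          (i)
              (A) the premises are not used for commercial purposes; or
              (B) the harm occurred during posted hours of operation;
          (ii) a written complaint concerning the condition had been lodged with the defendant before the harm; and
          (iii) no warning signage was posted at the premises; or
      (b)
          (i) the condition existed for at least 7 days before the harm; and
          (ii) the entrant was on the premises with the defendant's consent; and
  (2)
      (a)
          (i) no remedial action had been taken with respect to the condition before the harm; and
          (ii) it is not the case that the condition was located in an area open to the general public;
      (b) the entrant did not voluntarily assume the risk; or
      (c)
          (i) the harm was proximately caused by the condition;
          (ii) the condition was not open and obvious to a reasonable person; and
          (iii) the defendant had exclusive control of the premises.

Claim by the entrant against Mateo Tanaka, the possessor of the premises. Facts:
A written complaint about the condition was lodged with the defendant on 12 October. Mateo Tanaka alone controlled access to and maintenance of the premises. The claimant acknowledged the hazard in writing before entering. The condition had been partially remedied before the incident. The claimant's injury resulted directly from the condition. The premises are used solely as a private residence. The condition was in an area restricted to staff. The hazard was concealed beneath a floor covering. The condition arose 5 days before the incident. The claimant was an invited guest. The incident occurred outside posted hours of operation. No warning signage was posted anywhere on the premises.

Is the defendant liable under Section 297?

(A) not (commercial use) — met.
(B) during posted hours — fails.
So (i) is satisfied (T OR F).
(ii) complaint lodged — holds.
(iii) no signage posted — holds.
(a) = T AND T AND T = true.
(i) condition ≥7 days old — not satisfied.
(ii) consent to enter — holds.
(b) = F AND T = false.
(1): T OR F → true.
(i) no remedial action — not satisfied.
(ii) not (public area) — satisfied.
(a): F AND T → false.
(b) no assumed risk — not satisfied.
(i) proximate cause — met.
(ii) not open/obvious — satisfied.
(iii) exclusive control — met.
So (c) is satisfied (T AND T AND T).
(2) = F OR F OR T = true.
So Overall is satisfied (T AND T).

Yes — liable.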